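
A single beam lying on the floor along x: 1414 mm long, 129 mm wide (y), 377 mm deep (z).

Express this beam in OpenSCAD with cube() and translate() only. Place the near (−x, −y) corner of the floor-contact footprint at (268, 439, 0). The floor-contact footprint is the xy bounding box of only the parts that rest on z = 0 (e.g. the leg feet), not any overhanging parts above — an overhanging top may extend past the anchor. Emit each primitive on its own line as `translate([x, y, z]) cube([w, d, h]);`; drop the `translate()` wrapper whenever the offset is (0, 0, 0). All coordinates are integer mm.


translate([268, 439, 0]) cube([1414, 129, 377]);


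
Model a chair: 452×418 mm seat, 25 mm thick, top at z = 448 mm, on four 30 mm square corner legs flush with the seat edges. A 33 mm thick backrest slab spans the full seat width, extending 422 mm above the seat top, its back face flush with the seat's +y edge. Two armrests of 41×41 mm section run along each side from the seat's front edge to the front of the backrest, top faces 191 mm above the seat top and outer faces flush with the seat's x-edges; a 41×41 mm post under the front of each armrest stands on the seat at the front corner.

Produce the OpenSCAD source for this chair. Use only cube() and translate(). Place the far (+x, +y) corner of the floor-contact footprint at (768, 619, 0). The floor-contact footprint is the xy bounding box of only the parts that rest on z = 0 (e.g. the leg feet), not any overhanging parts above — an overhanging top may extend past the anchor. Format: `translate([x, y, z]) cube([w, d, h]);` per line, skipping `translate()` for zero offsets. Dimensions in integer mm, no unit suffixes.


translate([316, 201, 423]) cube([452, 418, 25]);
translate([316, 201, 0]) cube([30, 30, 423]);
translate([738, 201, 0]) cube([30, 30, 423]);
translate([316, 589, 0]) cube([30, 30, 423]);
translate([738, 589, 0]) cube([30, 30, 423]);
translate([316, 586, 448]) cube([452, 33, 422]);
translate([316, 201, 598]) cube([41, 385, 41]);
translate([727, 201, 598]) cube([41, 385, 41]);
translate([316, 201, 448]) cube([41, 41, 150]);
translate([727, 201, 448]) cube([41, 41, 150]);


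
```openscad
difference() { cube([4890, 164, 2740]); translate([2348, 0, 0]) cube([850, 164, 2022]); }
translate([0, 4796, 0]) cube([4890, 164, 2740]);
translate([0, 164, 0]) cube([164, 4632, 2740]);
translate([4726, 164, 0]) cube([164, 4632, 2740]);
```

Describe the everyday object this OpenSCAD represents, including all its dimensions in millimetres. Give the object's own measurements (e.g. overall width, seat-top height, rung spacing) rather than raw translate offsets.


A single room: four walls, each 2740 mm tall and 164 mm thick, enclosing an outside footprint 4890×4960 mm (x × y), no floor or roof. The front and back walls (−y and +y sides) run the full x-width; the side walls fit between their inner faces. A door opening 850 mm wide and 2022 mm tall is cut through the front wall from the floor up, its −x edge 2348 mm from the wall's −x end.


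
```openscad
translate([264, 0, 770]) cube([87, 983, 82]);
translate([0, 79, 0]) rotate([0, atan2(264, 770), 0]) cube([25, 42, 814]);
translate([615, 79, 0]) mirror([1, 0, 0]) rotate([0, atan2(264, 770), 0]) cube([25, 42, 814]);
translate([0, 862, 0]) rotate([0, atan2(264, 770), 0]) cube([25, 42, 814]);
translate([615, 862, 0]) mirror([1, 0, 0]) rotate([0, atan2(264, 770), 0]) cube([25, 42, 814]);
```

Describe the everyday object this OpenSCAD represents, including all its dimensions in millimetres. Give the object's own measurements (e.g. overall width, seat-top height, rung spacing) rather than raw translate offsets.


A sawhorse. A 87×983×82 mm beam (x, y, z) sits on two A-frame leg pairs. Each pair is two raked legs of 25×42 mm section (42 mm along y) splaying symmetrically in x. Each leg rises 770 mm vertically over 264 mm of horizontal reach and is 814 mm long along its own axis. Every leg's outer bottom edge rests on the floor and its outer top edge meets a bottom edge of the beam — the left legs (tilting toward +x) meet the beam's −x bottom edge, the right legs (their mirror images, tilting toward −x) meet its +x bottom edge — so the leg tops tuck under the beam, the beam's underside is 770 mm above the floor, and the feet are 615 mm apart outside-to-outside with the beam centred between them. The two leg pairs are set in 79 mm from either end of the beam.


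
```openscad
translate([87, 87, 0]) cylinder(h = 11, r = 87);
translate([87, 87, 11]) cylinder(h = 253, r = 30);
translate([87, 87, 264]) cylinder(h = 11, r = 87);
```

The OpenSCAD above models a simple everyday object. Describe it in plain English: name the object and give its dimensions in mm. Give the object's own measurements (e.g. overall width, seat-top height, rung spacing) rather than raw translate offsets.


A spool: two coaxial disc flanges of radius 87 mm and thickness 11 mm, joined by a core cylinder of radius 30 mm and height 253 mm. The lower flange rests on z = 0 and the three cylinders share a vertical axis.


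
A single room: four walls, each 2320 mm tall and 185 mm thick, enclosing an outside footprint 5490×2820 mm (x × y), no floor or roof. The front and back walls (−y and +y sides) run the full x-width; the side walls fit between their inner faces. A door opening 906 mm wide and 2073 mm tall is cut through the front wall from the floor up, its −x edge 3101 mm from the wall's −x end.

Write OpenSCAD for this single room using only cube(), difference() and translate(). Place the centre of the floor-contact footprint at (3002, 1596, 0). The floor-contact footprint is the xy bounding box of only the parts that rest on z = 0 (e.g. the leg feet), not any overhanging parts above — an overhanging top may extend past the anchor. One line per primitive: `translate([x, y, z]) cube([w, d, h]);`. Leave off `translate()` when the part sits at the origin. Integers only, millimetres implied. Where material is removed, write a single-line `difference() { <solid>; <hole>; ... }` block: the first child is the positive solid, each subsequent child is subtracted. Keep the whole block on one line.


difference() { translate([257, 186, 0]) cube([5490, 185, 2320]); translate([3358, 186, 0]) cube([906, 185, 2073]); }
translate([257, 2821, 0]) cube([5490, 185, 2320]);
translate([257, 371, 0]) cube([185, 2450, 2320]);
translate([5562, 371, 0]) cube([185, 2450, 2320]);


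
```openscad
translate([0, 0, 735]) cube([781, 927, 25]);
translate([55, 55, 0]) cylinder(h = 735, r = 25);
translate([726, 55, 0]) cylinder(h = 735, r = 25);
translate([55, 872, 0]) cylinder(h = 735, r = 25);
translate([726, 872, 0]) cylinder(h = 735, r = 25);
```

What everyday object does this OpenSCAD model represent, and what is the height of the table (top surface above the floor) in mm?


A table. The table height is 760 mm.

A 781×927×25 slab sits at z = 735 on four Ø50 mm round legs — a table. The top surface is at 735 + 25 = 760 mm.


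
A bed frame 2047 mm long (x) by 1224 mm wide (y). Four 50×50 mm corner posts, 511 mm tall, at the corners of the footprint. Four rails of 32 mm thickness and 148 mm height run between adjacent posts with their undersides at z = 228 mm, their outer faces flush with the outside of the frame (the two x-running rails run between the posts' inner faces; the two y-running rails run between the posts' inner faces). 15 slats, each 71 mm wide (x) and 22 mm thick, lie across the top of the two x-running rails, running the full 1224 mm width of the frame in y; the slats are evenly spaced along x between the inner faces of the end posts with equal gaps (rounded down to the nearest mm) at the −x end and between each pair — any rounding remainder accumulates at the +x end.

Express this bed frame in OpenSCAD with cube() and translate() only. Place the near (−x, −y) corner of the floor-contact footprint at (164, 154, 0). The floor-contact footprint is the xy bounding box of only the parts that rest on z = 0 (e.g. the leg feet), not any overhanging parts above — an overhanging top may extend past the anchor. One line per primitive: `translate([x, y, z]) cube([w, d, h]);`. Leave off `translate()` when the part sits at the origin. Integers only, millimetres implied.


// slat z = rail_z + rail_h = 228 + 148 = 376
// slat gap = ⌊(1947 − 15·71) / 16⌋ = 55
translate([164, 154, 0]) cube([50, 50, 511]);
translate([164, 1328, 0]) cube([50, 50, 511]);
translate([2161, 154, 0]) cube([50, 50, 511]);
translate([2161, 1328, 0]) cube([50, 50, 511]);
translate([214, 154, 228]) cube([1947, 32, 148]);
translate([214, 1346, 228]) cube([1947, 32, 148]);
translate([164, 204, 228]) cube([32, 1124, 148]);
translate([2179, 204, 228]) cube([32, 1124, 148]);
translate([269, 154, 376]) cube([71, 1224, 22]);
translate([395, 154, 376]) cube([71, 1224, 22]);
translate([521, 154, 376]) cube([71, 1224, 22]);
translate([647, 154, 376]) cube([71, 1224, 22]);
translate([773, 154, 376]) cube([71, 1224, 22]);
translate([899, 154, 376]) cube([71, 1224, 22]);
translate([1025, 154, 376]) cube([71, 1224, 22]);
translate([1151, 154, 376]) cube([71, 1224, 22]);
translate([1277, 154, 376]) cube([71, 1224, 22]);
translate([1403, 154, 376]) cube([71, 1224, 22]);
translate([1529, 154, 376]) cube([71, 1224, 22]);
translate([1655, 154, 376]) cube([71, 1224, 22]);
translate([1781, 154, 376]) cube([71, 1224, 22]);
translate([1907, 154, 376]) cube([71, 1224, 22]);
translate([2033, 154, 376]) cube([71, 1224, 22]);


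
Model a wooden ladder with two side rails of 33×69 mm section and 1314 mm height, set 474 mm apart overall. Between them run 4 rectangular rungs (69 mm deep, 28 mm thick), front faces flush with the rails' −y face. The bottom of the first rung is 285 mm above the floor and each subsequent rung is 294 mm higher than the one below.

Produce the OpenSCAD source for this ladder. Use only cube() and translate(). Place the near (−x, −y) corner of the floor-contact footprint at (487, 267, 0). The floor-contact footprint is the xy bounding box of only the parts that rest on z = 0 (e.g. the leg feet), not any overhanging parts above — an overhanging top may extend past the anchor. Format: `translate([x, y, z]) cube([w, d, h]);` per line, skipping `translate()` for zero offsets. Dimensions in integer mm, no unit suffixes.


translate([487, 267, 0]) cube([33, 69, 1314]);
translate([928, 267, 0]) cube([33, 69, 1314]);
translate([520, 267, 285]) cube([408, 69, 28]);
translate([520, 267, 579]) cube([408, 69, 28]);
translate([520, 267, 873]) cube([408, 69, 28]);
translate([520, 267, 1167]) cube([408, 69, 28]);


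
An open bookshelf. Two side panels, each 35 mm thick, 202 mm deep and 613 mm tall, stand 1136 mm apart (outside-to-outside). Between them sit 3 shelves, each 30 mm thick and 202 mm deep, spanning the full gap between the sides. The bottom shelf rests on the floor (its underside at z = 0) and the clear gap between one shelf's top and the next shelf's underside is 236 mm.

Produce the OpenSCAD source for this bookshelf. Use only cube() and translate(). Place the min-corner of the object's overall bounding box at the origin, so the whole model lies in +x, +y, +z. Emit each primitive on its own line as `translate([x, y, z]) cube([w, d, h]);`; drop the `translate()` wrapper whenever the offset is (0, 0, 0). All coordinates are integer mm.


cube([35, 202, 613]);
translate([1101, 0, 0]) cube([35, 202, 613]);
translate([35, 0, 0]) cube([1066, 202, 30]);
translate([35, 0, 266]) cube([1066, 202, 30]);
translate([35, 0, 532]) cube([1066, 202, 30]);


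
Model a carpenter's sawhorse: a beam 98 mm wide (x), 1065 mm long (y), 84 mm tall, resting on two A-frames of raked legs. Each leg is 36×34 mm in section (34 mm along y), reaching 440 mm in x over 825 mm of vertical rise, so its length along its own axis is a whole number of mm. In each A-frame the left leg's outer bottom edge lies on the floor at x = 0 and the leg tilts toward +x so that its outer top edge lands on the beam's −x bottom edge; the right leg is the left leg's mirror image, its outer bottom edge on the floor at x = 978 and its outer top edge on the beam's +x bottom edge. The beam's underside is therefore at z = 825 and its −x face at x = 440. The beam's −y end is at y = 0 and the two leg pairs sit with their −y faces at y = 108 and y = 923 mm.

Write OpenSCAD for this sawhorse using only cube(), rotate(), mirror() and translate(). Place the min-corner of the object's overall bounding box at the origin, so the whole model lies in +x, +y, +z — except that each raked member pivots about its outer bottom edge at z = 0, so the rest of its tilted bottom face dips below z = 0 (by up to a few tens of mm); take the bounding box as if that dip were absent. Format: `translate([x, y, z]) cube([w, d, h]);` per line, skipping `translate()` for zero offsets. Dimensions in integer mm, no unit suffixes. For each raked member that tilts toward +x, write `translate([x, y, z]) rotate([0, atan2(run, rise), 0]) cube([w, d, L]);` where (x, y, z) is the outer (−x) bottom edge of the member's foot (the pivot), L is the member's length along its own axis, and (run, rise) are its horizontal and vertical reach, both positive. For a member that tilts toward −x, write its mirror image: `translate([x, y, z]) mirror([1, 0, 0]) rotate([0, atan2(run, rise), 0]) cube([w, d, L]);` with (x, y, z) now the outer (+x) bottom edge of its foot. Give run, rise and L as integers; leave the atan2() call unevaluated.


translate([440, 0, 825]) cube([98, 1065, 84]);
translate([0, 108, 0]) rotate([0, atan2(440, 825), 0]) cube([36, 34, 935]);
translate([978, 108, 0]) mirror([1, 0, 0]) rotate([0, atan2(440, 825), 0]) cube([36, 34, 935]);
translate([0, 923, 0]) rotate([0, atan2(440, 825), 0]) cube([36, 34, 935]);
translate([978, 923, 0]) mirror([1, 0, 0]) rotate([0, atan2(440, 825), 0]) cube([36, 34, 935]);


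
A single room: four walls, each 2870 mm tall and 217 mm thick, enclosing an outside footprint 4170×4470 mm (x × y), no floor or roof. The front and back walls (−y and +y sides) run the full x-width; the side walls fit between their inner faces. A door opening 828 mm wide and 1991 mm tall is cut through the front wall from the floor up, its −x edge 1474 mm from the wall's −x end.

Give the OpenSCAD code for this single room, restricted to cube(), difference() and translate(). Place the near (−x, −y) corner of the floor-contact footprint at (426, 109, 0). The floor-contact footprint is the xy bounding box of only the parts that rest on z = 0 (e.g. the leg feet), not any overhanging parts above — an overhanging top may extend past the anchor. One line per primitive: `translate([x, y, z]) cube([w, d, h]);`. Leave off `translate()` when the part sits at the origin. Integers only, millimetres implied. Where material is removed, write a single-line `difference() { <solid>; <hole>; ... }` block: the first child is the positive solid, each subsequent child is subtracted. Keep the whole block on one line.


difference() { translate([426, 109, 0]) cube([4170, 217, 2870]); translate([1900, 109, 0]) cube([828, 217, 1991]); }
translate([426, 4362, 0]) cube([4170, 217, 2870]);
translate([426, 326, 0]) cube([217, 4036, 2870]);
translate([4379, 326, 0]) cube([217, 4036, 2870]);


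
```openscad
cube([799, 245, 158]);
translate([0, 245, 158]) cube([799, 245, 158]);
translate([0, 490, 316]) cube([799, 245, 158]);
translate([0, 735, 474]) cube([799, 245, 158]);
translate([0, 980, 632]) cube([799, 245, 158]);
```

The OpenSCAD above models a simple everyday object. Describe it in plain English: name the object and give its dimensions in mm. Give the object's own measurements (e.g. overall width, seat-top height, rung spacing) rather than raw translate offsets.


A straight staircase of 5 solid steps. Each step is 799 mm wide (x), 245 mm deep (y, the going) and 158 mm tall (the rise). The first step rests on the floor; each subsequent step sits one going further in +y and one rise higher in +z, directly behind and above the previous step with no overlap.


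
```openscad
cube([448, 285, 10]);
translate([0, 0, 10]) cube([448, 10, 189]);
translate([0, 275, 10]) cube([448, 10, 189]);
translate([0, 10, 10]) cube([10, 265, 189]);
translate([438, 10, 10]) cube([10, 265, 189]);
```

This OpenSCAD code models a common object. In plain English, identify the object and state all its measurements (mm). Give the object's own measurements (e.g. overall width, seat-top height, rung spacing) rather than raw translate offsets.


An open-topped rectangular box: outside dimensions 448×285×199 mm, with a uniform wall and base thickness of 10 mm. The base is a full 448×285 slab on the floor; four walls sit on top of the base. The front and back walls (the −y and +y sides) span the full width; the two side walls fit between them.


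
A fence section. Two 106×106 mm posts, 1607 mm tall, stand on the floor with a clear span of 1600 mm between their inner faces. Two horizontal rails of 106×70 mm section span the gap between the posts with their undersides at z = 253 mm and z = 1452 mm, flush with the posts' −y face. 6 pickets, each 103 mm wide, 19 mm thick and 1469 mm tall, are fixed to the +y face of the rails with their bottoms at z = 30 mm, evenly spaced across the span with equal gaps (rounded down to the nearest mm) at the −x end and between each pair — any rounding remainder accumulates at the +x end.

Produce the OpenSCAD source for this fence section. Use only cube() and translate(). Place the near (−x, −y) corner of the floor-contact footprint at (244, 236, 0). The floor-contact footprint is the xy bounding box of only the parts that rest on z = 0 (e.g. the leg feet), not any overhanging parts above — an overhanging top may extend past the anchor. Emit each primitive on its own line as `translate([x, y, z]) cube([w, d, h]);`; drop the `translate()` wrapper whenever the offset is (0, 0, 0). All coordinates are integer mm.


translate([244, 236, 0]) cube([106, 106, 1607]);
translate([1950, 236, 0]) cube([106, 106, 1607]);
translate([350, 236, 253]) cube([1600, 106, 70]);
translate([350, 236, 1452]) cube([1600, 106, 70]);
translate([490, 342, 30]) cube([103, 19, 1469]);
translate([733, 342, 30]) cube([103, 19, 1469]);
translate([976, 342, 30]) cube([103, 19, 1469]);
translate([1219, 342, 30]) cube([103, 19, 1469]);
translate([1462, 342, 30]) cube([103, 19, 1469]);
translate([1705, 342, 30]) cube([103, 19, 1469]);


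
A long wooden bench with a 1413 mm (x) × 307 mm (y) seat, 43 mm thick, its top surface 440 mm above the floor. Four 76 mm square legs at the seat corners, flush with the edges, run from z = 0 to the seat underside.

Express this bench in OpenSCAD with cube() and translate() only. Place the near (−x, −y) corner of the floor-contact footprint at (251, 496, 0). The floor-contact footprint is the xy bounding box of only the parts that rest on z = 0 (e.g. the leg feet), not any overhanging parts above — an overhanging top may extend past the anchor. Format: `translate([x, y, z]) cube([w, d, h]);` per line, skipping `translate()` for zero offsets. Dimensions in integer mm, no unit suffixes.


// leg_h = 440 − 43 = 397
translate([251, 496, 397]) cube([1413, 307, 43]);
translate([251, 496, 0]) cube([76, 76, 397]);
translate([251, 727, 0]) cube([76, 76, 397]);
translate([1588, 496, 0]) cube([76, 76, 397]);
translate([1588, 727, 0]) cube([76, 76, 397]);


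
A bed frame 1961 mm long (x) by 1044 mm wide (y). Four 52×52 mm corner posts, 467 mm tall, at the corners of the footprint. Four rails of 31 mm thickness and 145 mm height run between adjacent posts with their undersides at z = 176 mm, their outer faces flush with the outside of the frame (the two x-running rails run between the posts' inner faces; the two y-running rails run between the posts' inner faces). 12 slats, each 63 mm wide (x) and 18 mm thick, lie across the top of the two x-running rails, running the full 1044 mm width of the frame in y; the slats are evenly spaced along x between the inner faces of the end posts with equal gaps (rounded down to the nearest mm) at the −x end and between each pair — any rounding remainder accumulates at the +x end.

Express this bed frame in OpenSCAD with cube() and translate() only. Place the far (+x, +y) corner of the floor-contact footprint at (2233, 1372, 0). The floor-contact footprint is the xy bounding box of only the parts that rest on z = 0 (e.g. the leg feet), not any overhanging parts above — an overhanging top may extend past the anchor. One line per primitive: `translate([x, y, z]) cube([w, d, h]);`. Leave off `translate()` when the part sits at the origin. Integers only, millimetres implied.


translate([272, 328, 0]) cube([52, 52, 467]);
translate([272, 1320, 0]) cube([52, 52, 467]);
translate([2181, 328, 0]) cube([52, 52, 467]);
translate([2181, 1320, 0]) cube([52, 52, 467]);
translate([324, 328, 176]) cube([1857, 31, 145]);
translate([324, 1341, 176]) cube([1857, 31, 145]);
translate([272, 380, 176]) cube([31, 940, 145]);
translate([2202, 380, 176]) cube([31, 940, 145]);
translate([408, 328, 321]) cube([63, 1044, 18]);
translate([555, 328, 321]) cube([63, 1044, 18]);
translate([702, 328, 321]) cube([63, 1044, 18]);
translate([849, 328, 321]) cube([63, 1044, 18]);
translate([996, 328, 321]) cube([63, 1044, 18]);
translate([1143, 328, 321]) cube([63, 1044, 18]);
translate([1290, 328, 321]) cube([63, 1044, 18]);
translate([1437, 328, 321]) cube([63, 1044, 18]);
translate([1584, 328, 321]) cube([63, 1044, 18]);
translate([1731, 328, 321]) cube([63, 1044, 18]);
translate([1878, 328, 321]) cube([63, 1044, 18]);
translate([2025, 328, 321]) cube([63, 1044, 18]);


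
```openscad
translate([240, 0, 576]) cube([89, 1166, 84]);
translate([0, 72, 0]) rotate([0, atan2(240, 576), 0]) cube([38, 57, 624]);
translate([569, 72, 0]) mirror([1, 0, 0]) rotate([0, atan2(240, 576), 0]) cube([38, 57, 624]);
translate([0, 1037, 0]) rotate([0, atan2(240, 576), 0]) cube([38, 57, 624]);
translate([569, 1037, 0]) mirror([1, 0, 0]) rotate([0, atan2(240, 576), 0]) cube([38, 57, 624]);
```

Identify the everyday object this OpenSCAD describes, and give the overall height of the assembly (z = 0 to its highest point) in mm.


A sawhorse. The overall height is 660 mm.

A beam across two mirrored pairs of raked legs — a sawhorse. The beam's underside is at z = 576 (matching the legs' vertical rise in atan2(240, 576)) and the beam is 84 mm tall, so its top is at 576 + 84 = 660 mm. The raked legs top out at the beam's underside, so that is the highest point.


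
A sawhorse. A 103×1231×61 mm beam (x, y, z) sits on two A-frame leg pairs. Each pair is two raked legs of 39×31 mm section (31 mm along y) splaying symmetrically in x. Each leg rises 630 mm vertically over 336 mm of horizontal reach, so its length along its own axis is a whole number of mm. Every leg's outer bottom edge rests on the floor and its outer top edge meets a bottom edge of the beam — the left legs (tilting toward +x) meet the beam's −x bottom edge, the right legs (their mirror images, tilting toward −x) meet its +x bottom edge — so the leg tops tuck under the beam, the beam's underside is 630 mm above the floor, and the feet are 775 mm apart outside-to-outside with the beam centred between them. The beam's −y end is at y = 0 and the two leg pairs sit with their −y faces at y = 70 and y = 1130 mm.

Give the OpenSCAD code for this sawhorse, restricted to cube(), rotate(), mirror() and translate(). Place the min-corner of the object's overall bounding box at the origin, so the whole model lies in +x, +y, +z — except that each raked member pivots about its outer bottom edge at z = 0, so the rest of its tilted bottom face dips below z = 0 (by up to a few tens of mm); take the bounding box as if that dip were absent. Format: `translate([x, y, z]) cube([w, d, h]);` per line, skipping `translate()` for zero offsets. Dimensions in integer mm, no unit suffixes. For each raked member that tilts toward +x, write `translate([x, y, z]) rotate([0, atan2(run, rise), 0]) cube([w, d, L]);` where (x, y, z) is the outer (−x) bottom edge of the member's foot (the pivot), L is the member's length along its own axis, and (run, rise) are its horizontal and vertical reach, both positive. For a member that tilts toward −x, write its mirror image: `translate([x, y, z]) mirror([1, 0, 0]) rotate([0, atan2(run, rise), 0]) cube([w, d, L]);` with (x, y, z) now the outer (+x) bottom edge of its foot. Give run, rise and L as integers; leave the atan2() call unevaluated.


translate([336, 0, 630]) cube([103, 1231, 61]);
translate([0, 70, 0]) rotate([0, atan2(336, 630), 0]) cube([39, 31, 714]);
translate([775, 70, 0]) mirror([1, 0, 0]) rotate([0, atan2(336, 630), 0]) cube([39, 31, 714]);
translate([0, 1130, 0]) rotate([0, atan2(336, 630), 0]) cube([39, 31, 714]);
translate([775, 1130, 0]) mirror([1, 0, 0]) rotate([0, atan2(336, 630), 0]) cube([39, 31, 714]);


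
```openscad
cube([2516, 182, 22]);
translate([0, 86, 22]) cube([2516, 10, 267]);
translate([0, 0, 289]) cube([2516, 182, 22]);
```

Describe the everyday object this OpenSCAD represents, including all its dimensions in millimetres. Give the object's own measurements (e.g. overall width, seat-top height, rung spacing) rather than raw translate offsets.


An I-beam lying along x, 2516 mm long. Overall section height 311 mm. Two flanges 182 mm wide (y) and 22 mm thick, one on the floor and one at the top; a web 10 mm thick runs between them, centred on the flange width.


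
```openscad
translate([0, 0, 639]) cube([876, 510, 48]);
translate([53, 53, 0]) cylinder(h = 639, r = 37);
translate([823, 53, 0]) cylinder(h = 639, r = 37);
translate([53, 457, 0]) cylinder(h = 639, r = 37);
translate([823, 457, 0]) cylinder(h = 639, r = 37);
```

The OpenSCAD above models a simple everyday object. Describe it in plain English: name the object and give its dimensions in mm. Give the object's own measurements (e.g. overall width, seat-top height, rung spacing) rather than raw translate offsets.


A rectangular dining table. The top is 876×510×48 mm with its upper surface at z = 687 mm. It stands on four round legs of 74 mm diameter, each leg's bounding box inset 16 mm from the nearest pair of top edges, running from the floor to the underside of the top.


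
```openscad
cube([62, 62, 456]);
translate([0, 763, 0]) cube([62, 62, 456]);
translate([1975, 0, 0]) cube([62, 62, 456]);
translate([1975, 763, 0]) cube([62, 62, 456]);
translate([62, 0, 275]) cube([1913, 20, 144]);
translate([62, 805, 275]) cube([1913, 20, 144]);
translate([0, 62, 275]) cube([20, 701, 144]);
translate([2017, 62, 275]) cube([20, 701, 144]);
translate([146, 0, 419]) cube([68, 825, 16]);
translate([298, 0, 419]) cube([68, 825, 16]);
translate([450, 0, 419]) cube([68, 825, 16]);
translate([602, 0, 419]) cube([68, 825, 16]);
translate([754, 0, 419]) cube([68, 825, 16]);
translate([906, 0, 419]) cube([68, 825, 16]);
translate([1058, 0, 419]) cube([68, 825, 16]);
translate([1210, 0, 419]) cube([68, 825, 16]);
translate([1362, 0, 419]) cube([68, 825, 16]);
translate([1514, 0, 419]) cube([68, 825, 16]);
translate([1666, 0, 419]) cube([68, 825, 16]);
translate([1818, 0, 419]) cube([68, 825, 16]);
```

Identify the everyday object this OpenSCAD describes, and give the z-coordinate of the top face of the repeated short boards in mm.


A bed frame. The slat-top height is 435 mm.

Four posts, four rails, and a row of slats — a bed frame. Slats sit on the rails at z = 275 + 144 = 419; with slat thickness 16, the top is 435 mm.


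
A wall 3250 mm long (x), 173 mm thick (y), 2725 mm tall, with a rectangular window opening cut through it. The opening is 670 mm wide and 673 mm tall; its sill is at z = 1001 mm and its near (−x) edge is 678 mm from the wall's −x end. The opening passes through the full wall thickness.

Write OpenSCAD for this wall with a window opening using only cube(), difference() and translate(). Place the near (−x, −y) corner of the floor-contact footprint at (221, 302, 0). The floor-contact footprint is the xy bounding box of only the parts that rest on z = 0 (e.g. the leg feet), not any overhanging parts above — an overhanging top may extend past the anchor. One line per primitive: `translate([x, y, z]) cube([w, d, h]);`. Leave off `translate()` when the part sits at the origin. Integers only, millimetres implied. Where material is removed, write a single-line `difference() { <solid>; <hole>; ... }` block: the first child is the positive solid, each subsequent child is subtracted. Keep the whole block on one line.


difference() { translate([221, 302, 0]) cube([3250, 173, 2725]); translate([899, 302, 1001]) cube([670, 173, 673]); }


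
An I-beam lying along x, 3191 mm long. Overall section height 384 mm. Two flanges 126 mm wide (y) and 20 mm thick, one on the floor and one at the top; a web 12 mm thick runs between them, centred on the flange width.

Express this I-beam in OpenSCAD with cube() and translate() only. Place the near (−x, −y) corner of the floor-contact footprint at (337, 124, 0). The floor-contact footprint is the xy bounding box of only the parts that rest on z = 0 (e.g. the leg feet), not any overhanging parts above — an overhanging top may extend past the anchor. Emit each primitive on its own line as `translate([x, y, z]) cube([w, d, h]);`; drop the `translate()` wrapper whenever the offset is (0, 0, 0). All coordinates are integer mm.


translate([337, 124, 0]) cube([3191, 126, 20]);
translate([337, 181, 20]) cube([3191, 12, 344]);
translate([337, 124, 364]) cube([3191, 126, 20]);


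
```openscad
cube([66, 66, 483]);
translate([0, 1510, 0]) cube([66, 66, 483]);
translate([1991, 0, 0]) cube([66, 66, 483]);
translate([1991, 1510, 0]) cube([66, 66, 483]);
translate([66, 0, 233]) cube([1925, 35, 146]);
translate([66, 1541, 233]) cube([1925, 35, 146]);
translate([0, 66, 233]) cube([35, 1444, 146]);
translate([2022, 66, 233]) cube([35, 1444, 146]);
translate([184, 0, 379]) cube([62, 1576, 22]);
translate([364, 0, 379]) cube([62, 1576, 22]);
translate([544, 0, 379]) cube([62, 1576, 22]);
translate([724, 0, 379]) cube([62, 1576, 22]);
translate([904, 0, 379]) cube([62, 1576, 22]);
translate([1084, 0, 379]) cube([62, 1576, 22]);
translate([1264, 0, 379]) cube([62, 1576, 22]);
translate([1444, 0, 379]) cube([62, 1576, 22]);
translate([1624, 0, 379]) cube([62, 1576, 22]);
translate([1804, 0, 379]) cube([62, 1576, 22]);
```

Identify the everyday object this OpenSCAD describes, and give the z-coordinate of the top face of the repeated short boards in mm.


A bed frame. The slat-top height is 401 mm.

Four posts, four rails, and a row of slats — a bed frame. Slats sit on the rails at z = 233 + 146 = 379; with slat thickness 22, the top is 401 mm.


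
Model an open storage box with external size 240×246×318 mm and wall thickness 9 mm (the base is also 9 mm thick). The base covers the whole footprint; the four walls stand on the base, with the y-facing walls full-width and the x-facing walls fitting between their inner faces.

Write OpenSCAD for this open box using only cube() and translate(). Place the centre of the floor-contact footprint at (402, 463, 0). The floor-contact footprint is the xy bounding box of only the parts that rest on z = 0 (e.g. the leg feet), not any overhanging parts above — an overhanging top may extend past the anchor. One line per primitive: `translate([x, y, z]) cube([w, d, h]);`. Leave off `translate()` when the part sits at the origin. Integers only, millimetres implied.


translate([282, 340, 0]) cube([240, 246, 9]);
translate([282, 340, 9]) cube([240, 9, 309]);
translate([282, 577, 9]) cube([240, 9, 309]);
translate([282, 349, 9]) cube([9, 228, 309]);
translate([513, 349, 9]) cube([9, 228, 309]);


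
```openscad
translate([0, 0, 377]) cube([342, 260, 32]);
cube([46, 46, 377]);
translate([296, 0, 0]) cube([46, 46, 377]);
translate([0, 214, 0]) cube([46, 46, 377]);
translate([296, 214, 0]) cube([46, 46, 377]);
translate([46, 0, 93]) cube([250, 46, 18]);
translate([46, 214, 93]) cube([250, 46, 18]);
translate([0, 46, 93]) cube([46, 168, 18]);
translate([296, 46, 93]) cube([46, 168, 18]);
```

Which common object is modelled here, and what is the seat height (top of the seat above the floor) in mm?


A stool. The seat height is 409 mm.

A 342×260×32 slab at z = 377 on four corner posts — a stool. The seat top is 377 + 32 = 409 mm.


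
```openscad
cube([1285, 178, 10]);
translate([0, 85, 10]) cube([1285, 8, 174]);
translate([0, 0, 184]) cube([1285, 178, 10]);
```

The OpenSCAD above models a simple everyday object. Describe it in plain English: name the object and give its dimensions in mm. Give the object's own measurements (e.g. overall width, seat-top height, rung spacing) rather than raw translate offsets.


An I-beam lying along x, 1285 mm long. Overall section height 194 mm. Two flanges 178 mm wide (y) and 10 mm thick, one on the floor and one at the top; a web 8 mm thick runs between them, centred on the flange width.


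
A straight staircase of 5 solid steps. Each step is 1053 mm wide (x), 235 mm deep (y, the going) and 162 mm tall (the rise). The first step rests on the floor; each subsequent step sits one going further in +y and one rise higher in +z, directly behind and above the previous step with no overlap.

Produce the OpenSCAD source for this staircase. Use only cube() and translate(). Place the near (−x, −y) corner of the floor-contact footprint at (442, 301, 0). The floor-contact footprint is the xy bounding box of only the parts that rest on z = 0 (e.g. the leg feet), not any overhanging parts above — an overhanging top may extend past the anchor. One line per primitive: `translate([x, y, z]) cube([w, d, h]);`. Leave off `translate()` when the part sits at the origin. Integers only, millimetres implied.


translate([442, 301, 0]) cube([1053, 235, 162]);
translate([442, 536, 162]) cube([1053, 235, 162]);
translate([442, 771, 324]) cube([1053, 235, 162]);
translate([442, 1006, 486]) cube([1053, 235, 162]);
translate([442, 1241, 648]) cube([1053, 235, 162]);


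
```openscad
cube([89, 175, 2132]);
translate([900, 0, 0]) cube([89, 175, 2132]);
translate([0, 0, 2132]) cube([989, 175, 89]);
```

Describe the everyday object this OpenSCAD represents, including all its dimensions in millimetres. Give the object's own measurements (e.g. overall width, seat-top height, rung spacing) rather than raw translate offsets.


A door frame. The clear opening is 811 mm wide and 2132 mm high. Two 89 mm wide jambs, 175 mm deep, stand either side of the opening from the floor to the top of the opening. A 89 mm thick head sits across the top of both jambs, spanning the full outside width of the frame.


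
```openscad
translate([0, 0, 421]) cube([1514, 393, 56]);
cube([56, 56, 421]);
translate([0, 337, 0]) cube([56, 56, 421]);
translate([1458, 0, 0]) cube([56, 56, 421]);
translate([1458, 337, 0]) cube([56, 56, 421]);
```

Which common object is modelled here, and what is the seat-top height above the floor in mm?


A bench. The seat-top height is 477 mm.

A long slab on four corner posts — a bench. The slab sits at z = 421 with thickness 56, so the top is 421 + 56 = 477 mm.


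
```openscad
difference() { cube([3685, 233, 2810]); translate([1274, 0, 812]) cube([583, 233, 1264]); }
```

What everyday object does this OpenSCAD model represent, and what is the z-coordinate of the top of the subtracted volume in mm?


A wall with a window opening. The window head height is 2076 mm.

A wall with a rectangular opening subtracted — a window. Sill at z = 812, opening 1264 mm tall, so the head is at 812 + 1264 = 2076 mm.


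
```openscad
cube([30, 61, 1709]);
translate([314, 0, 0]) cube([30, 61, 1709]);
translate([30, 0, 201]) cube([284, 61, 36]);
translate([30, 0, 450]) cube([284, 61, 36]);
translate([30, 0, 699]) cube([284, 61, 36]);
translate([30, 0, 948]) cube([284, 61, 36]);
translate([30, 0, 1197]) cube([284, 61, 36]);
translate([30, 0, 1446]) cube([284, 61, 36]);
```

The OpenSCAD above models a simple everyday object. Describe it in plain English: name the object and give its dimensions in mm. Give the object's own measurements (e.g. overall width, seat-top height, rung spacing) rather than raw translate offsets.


A straight ladder. Two 30×61 mm vertical rails, 1709 mm tall, stand 344 mm apart (outside-to-outside) with their front faces coplanar on the −y side. 6 rungs, each 61 mm deep and 36 mm tall, span between the inner faces of the rails, front faces flush with the rails. The lowest rung's underside is at z = 201 mm and rungs are spaced 249 mm apart (underside to underside).


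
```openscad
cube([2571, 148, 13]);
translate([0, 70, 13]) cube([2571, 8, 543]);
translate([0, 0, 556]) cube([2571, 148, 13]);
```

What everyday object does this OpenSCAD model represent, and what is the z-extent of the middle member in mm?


An I-beam. The web height is 543 mm.

Two wide flanges with a thin centred web — an I-beam. Overall 569 mm minus two 13 mm flanges gives a web of 569 − 2·13 = 543 mm.


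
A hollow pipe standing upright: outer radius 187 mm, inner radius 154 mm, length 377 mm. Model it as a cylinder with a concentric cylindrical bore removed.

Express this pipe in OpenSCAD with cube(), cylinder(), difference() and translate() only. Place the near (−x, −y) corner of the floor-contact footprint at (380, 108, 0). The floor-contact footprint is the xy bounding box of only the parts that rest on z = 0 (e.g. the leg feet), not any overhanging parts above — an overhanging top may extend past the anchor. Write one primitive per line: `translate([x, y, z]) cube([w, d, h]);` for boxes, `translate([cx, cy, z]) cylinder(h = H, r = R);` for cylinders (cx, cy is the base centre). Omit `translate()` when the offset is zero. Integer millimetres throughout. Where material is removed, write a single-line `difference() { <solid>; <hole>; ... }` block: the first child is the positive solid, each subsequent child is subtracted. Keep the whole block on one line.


difference() { translate([567, 295, 0]) cylinder(h = 377, r = 187); translate([567, 295, 0]) cylinder(h = 377, r = 154); }


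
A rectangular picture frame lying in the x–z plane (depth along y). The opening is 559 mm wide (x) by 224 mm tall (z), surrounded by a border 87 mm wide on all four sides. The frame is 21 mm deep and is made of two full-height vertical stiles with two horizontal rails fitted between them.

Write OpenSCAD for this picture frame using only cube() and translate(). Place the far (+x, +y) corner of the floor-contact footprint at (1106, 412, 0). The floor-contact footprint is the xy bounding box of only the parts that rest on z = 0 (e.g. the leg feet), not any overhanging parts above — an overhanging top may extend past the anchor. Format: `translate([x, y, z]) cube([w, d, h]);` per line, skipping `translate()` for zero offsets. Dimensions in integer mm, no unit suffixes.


translate([373, 391, 0]) cube([87, 21, 398]);
translate([1019, 391, 0]) cube([87, 21, 398]);
translate([460, 391, 0]) cube([559, 21, 87]);
translate([460, 391, 311]) cube([559, 21, 87]);


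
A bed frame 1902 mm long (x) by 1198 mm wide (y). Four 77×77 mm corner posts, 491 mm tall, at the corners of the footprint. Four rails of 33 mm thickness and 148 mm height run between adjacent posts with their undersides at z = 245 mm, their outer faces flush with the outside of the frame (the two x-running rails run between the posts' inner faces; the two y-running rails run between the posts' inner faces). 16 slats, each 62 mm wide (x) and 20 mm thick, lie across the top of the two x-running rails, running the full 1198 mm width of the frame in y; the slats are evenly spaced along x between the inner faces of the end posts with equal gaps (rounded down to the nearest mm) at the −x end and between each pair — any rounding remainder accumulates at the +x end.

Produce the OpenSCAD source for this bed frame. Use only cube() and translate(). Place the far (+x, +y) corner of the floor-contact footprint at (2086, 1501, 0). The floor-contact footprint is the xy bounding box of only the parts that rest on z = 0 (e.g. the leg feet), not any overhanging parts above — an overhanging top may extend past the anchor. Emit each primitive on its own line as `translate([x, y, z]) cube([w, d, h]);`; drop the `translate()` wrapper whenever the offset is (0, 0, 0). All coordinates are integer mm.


translate([184, 303, 0]) cube([77, 77, 491]);
translate([184, 1424, 0]) cube([77, 77, 491]);
translate([2009, 303, 0]) cube([77, 77, 491]);
translate([2009, 1424, 0]) cube([77, 77, 491]);
translate([261, 303, 245]) cube([1748, 33, 148]);
translate([261, 1468, 245]) cube([1748, 33, 148]);
translate([184, 380, 245]) cube([33, 1044, 148]);
translate([2053, 380, 245]) cube([33, 1044, 148]);
translate([305, 303, 393]) cube([62, 1198, 20]);
translate([411, 303, 393]) cube([62, 1198, 20]);
translate([517, 303, 393]) cube([62, 1198, 20]);
translate([623, 303, 393]) cube([62, 1198, 20]);
translate([729, 303, 393]) cube([62, 1198, 20]);
translate([835, 303, 393]) cube([62, 1198, 20]);
translate([941, 303, 393]) cube([62, 1198, 20]);
translate([1047, 303, 393]) cube([62, 1198, 20]);
translate([1153, 303, 393]) cube([62, 1198, 20]);
translate([1259, 303, 393]) cube([62, 1198, 20]);
translate([1365, 303, 393]) cube([62, 1198, 20]);
translate([1471, 303, 393]) cube([62, 1198, 20]);
translate([1577, 303, 393]) cube([62, 1198, 20]);
translate([1683, 303, 393]) cube([62, 1198, 20]);
translate([1789, 303, 393]) cube([62, 1198, 20]);
translate([1895, 303, 393]) cube([62, 1198, 20]);
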